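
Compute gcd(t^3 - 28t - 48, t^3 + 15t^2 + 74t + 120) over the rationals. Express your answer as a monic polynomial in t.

t + 4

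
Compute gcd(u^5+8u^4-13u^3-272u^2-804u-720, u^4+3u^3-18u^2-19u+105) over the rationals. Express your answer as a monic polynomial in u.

By polynomial division,
  u^5+8u^4-13u^3-272u^2-804u-720 = (u+5)(u^4+3u^3-18u^2-19u+105) + (-10u^3-163u^2-814u-1245)
  u^4+3u^3-18u^2-19u+105 = (-(1/10)u+133/100)(-10u^3-163u^2-814u-1245) + ((11739/100)u^2+(23478/25)u+35217/20)
  -10u^3-163u^2-814u-1245 = (-(1000/11739)u-8300/11739)((11739/100)u^2+(23478/25)u+35217/20) + (0)
Last nonzero remainder: (11739/100)u^2+(23478/25)u+35217/20. Dividing through by 11739/100 gives the monic gcd u^2+8u+15.

u^2+8u+15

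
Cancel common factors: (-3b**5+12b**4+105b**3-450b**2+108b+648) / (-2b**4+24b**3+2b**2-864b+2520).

Apply the Euclidean algorithm:
  -3b**5+12b**4+105b**3-450b**2+108b+648 = ((3/2)b+12)(-2b**4+24b**3+2b**2-864b+2520) + (-186b**3+822b**2+6696b-29592)
  -2b**4+24b**3+2b**2-864b+2520 = ((1/93)b-235/2883)(-186b**3+822b**2+6696b-29592) + (-(2880/961)b**2+103680/961)
  -186b**3+822b**2+6696b-29592 = ((29791/480)b-131657/480)(-(2880/961)b**2+103680/961) + (0)
Last nonzero remainder: -(2880/961)b**2+103680/961. Dividing through by -2880/961 gives the monic gcd b**2-36.
Cancel b**2-36 from numerator and denominator to get the reduced form.

(3b**3-12b**2+3b+18)/(2b**2-24b+70)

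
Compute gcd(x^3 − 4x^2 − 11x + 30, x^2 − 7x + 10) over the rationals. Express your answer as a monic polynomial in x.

Euclidean algorithm in ℚ[x]:
  x^3 − 4x^2 − 11x + 30 = (x + 3)(x^2 − 7x + 10) + (0)
The last nonzero remainder x^2 − 7x + 10 is already monic.

x^2 − 7x + 10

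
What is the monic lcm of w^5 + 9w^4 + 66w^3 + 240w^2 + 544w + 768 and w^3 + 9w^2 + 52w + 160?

w^6 + 14w^5 + 111w^4 + 570w^3 + 1744w^2 + 3488w + 3840

By polynomial division,
  w^5 + 9w^4 + 66w^3 + 240w^2 + 544w + 768 = (w^2 + 14)(w^3 + 9w^2 + 52w + 160) + (-46w^2 - 184w - 1472)
  w^3 + 9w^2 + 52w + 160 = (-(1/46)w - 5/46)(-46w^2 - 184w - 1472) + (0)
Last nonzero remainder: -46w^2 - 184w - 1472. Dividing through by -46 gives the monic gcd w^2 + 4w + 32.
Then lcm(f, g) = f·g / gcd(f, g); expanding and making the result monic gives the answer.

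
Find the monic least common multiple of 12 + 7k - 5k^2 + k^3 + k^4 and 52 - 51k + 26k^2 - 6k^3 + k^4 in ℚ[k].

156 + 55k - 74k^2 + 35k^3 + 5k^4 - 2k^5 + k^6

Repeated division with remainder:
  k^4 + k^3 - 5k^2 + 7k + 12 = (k^4 - 6k^3 + 26k^2 - 51k + 52) + (7k^3 - 31k^2 + 58k - 40)
  k^4 - 6k^3 + 26k^2 - 51k + 52 = ((1/7)k - 11/49)(7k^3 - 31k^2 + 58k - 40) + ((527/49)k^2 - (1581/49)k + 2108/49)
  7k^3 - 31k^2 + 58k - 40 = ((343/527)k - 490/527)((527/49)k^2 - (1581/49)k + 2108/49) + (0)
Last nonzero remainder: (527/49)k^2 - (1581/49)k + 2108/49. Dividing through by 527/49 gives the monic gcd k^2 - 3k + 4.
Then lcm(f, g) = f·g / gcd(f, g); expanding and making the result monic gives the answer.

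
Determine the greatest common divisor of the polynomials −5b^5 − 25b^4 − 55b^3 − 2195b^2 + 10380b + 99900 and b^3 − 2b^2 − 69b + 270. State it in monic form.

Apply the Euclidean algorithm:
  −5b^5 − 25b^4 − 55b^3 − 2195b^2 + 10380b + 99900 = (−5b^2 − 35b − 470)(b^3 − 2b^2 − 69b + 270) + (−4200b^2 − 12600b + 226800)
  b^3 − 2b^2 − 69b + 270 = (−(1/4200)b + 1/840)(−4200b^2 − 12600b + 226800) + (0)
Last nonzero remainder: −4200b^2 − 12600b + 226800. Dividing through by −4200 gives the monic gcd b^2 + 3b − 54.

b^2 + 3b − 54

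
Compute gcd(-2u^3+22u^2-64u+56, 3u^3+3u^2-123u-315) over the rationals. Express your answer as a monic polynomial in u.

u-7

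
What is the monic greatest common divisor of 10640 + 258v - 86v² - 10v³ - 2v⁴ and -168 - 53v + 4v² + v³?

-56 + v + v²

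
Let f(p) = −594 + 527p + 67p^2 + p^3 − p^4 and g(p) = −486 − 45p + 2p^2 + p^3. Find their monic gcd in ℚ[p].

54 + 11p + p^2

By polynomial division,
  −p^4 + p^3 + 67p^2 + 527p − 594 = (−p + 3)(p^3 + 2p^2 − 45p − 486) + (16p^2 + 176p + 864)
  p^3 + 2p^2 − 45p − 486 = ((1/16)p − 9/16)(16p^2 + 176p + 864) + (0)
Last nonzero remainder: 16p^2 + 176p + 864. Dividing through by 16 gives the monic gcd p^2 + 11p + 54.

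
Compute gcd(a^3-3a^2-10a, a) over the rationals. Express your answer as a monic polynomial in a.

By polynomial division,
  a^3-3a^2-10a = (a^2-3a-10)(a) + (0)
The last nonzero remainder a is already monic.

a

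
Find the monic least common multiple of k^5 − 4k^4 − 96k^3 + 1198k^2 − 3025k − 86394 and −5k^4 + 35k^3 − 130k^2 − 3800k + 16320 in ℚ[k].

k^7 − 144k^5 + 942k^4 + 4839k^3 − 136830k^2 − 248776k + 2764608

Apply the Euclidean algorithm:
  k^5 − 4k^4 − 96k^3 + 1198k^2 − 3025k − 86394 = (−(1/5)k − 3/5)(−5k^4 + 35k^3 − 130k^2 − 3800k + 16320) + (−101k^3 + 360k^2 − 2041k − 76602)
  −5k^4 + 35k^3 − 130k^2 − 3800k + 16320 = ((5/101)k − 1735/10201)(−101k^3 + 360k^2 − 2041k − 76602) + ((329175/10201)k^2 − (3620925/10201)k + 33575850/10201)
  −101k^3 + 360k^2 − 2041k − 76602 = (−(1030301/329175)k − 7660951/329175)((329175/10201)k^2 − (3620925/10201)k + 33575850/10201) + (0)
Last nonzero remainder: (329175/10201)k^2 − (3620925/10201)k + 33575850/10201. Dividing through by 329175/10201 gives the monic gcd k^2 − 11k + 102.
Then lcm(f, g) = f·g / gcd(f, g); expanding and making the result monic gives the answer.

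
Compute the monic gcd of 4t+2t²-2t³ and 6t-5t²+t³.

-2t+t²

Apply the Euclidean algorithm:
  -2t³+2t²+4t = (-2)(t³-5t²+6t) + (-8t²+16t)
  t³-5t²+6t = (-(1/8)t+3/8)(-8t²+16t) + (0)
Last nonzero remainder: -8t²+16t. Dividing through by -8 gives the monic gcd t²-2t.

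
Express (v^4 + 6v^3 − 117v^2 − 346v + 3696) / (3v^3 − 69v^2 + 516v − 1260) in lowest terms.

Repeated division with remainder:
  v^4 + 6v^3 − 117v^2 − 346v + 3696 = ((1/3)v + 29/3)(3v^3 − 69v^2 + 516v − 1260) + (378v^2 − 4914v + 15876)
  3v^3 − 69v^2 + 516v − 1260 = ((1/126)v − 5/63)(378v^2 − 4914v + 15876) + (0)
Last nonzero remainder: 378v^2 − 4914v + 15876. Dividing through by 378 gives the monic gcd v^2 − 13v + 42.
Cancel v^2 − 13v + 42 from numerator and denominator to get the reduced form.

(v^2 + 19v + 88)/(3v − 30)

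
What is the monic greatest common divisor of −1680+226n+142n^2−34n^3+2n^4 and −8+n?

−8+n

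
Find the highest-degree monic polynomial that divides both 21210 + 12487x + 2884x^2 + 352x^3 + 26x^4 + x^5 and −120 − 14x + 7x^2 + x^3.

Repeated division with remainder:
  x^5 + 26x^4 + 352x^3 + 2884x^2 + 12487x + 21210 = (x^2 + 19x + 233)(x^3 + 7x^2 − 14x − 120) + (1639x^2 + 18029x + 49170)
  x^3 + 7x^2 − 14x − 120 = ((1/1639)x − 4/1639)(1639x^2 + 18029x + 49170) + (0)
Last nonzero remainder: 1639x^2 + 18029x + 49170. Dividing through by 1639 gives the monic gcd x^2 + 11x + 30.

30 + 11x + x^2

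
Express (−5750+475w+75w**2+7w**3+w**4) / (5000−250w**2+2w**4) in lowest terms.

(115+2w+w**2)/(−100−10w+2w**2)

Repeated division with remainder:
  w**4+7w**3+75w**2+475w−5750 = (1/2)(2w**4−250w**2+5000) + (7w**3+200w**2+475w−8250)
  2w**4−250w**2+5000 = ((2/7)w−400/49)(7w**3+200w**2+475w−8250) + ((61100/49)w**2+(305500/49)w−3055000/49)
  7w**3+200w**2+475w−8250 = ((343/61100)w+1617/12220)((61100/49)w**2+(305500/49)w−3055000/49) + (0)
Last nonzero remainder: (61100/49)w**2+(305500/49)w−3055000/49. Dividing through by 61100/49 gives the monic gcd w**2+5w−50.
Cancel w**2+5w−50 from numerator and denominator to get the reduced form.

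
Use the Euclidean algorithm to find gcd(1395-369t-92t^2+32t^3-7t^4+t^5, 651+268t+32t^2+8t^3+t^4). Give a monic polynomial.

93+25t+t^2+t^3

Euclidean algorithm in ℚ[t]:
  t^5-7t^4+32t^3-92t^2-369t+1395 = (t-15)(t^4+8t^3+32t^2+268t+651) + (120t^3+120t^2+3000t+11160)
  t^4+8t^3+32t^2+268t+651 = ((1/120)t+7/120)(120t^3+120t^2+3000t+11160) + (0)
Last nonzero remainder: 120t^3+120t^2+3000t+11160. Dividing through by 120 gives the monic gcd t^3+t^2+25t+93.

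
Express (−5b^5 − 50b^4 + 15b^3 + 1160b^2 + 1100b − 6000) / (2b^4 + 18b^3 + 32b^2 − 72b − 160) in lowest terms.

(−5b^3 − 35b^2 + 70b + 600)/(2b^2 + 12b + 16)

By polynomial division,
  −5b^5 − 50b^4 + 15b^3 + 1160b^2 + 1100b − 6000 = (−(5/2)b − 5/2)(2b^4 + 18b^3 + 32b^2 − 72b − 160) + (140b^3 + 1060b^2 + 520b − 6400)
  2b^4 + 18b^3 + 32b^2 − 72b − 160 = ((1/70)b + 1/49)(140b^3 + 1060b^2 + 520b − 6400) + ((144/49)b^2 + (432/49)b − 1440/49)
  140b^3 + 1060b^2 + 520b − 6400 = ((1715/36)b + 1960/9)((144/49)b^2 + (432/49)b − 1440/49) + (0)
Last nonzero remainder: (144/49)b^2 + (432/49)b − 1440/49. Dividing through by 144/49 gives the monic gcd b^2 + 3b − 10.
Cancel b^2 + 3b − 10 from numerator and denominator to get the reduced form.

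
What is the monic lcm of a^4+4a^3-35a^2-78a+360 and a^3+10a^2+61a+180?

a^6+9a^5+21a^4-109a^3-1290a^2-1008a+12960

Repeated division with remainder:
  a^4+4a^3-35a^2-78a+360 = (a-6)(a^3+10a^2+61a+180) + (-36a^2+108a+1440)
  a^3+10a^2+61a+180 = (-(1/36)a-13/36)(-36a^2+108a+1440) + (140a+700)
  -36a^2+108a+1440 = (-(9/35)a+72/35)(140a+700) + (0)
Last nonzero remainder: 140a+700. Dividing through by 140 gives the monic gcd a+5.
Then lcm(f, g) = f·g / gcd(f, g); expanding and making the result monic gives the answer.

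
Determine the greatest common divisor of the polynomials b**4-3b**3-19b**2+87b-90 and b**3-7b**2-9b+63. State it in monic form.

b-3

Euclidean algorithm in ℚ[b]:
  b**4-3b**3-19b**2+87b-90 = (b+4)(b**3-7b**2-9b+63) + (18b**2+60b-342)
  b**3-7b**2-9b+63 = ((1/18)b-31/54)(18b**2+60b-342) + ((400/9)b-400/3)
  18b**2+60b-342 = ((81/200)b+513/200)((400/9)b-400/3) + (0)
Last nonzero remainder: (400/9)b-400/3. Dividing through by 400/9 gives the monic gcd b-3.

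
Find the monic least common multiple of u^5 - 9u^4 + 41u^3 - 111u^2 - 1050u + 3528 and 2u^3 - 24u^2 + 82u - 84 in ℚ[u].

Euclidean algorithm in ℚ[u]:
  u^5 - 9u^4 + 41u^3 - 111u^2 - 1050u + 3528 = ((1/2)u^2 + (3/2)u + 18)(2u^3 - 24u^2 + 82u - 84) + (240u^2 - 2400u + 5040)
  2u^3 - 24u^2 + 82u - 84 = ((1/120)u - 1/60)(240u^2 - 2400u + 5040) + (0)
Last nonzero remainder: 240u^2 - 2400u + 5040. Dividing through by 240 gives the monic gcd u^2 - 10u + 21.
Then lcm(f, g) = f·g / gcd(f, g); expanding and making the result monic gives the answer.

u^6 - 11u^5 + 59u^4 - 193u^3 - 828u^2 + 5628u - 7056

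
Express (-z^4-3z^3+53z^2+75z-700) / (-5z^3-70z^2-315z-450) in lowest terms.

(z^3-2z^2-43z+140)/(5z^2+45z+90)

By polynomial division,
  -z^4-3z^3+53z^2+75z-700 = ((1/5)z-11/5)(-5z^3-70z^2-315z-450) + (-38z^2-528z-1690)
  -5z^3-70z^2-315z-450 = ((5/38)z+5/361)(-38z^2-528z-1690) + (-(30800/361)z-154000/361)
  -38z^2-528z-1690 = ((6859/15400)z+61009/15400)(-(30800/361)z-154000/361) + (0)
Last nonzero remainder: -(30800/361)z-154000/361. Dividing through by -30800/361 gives the monic gcd z+5.
Cancel z+5 from numerator and denominator to get the reduced form.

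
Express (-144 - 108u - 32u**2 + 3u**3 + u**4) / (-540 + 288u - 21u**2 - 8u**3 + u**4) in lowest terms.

Euclidean algorithm in ℚ[u]:
  u**4 + 3u**3 - 32u**2 - 108u - 144 = (u**4 - 8u**3 - 21u**2 + 288u - 540) + (11u**3 - 11u**2 - 396u + 396)
  u**4 - 8u**3 - 21u**2 + 288u - 540 = ((1/11)u - 7/11)(11u**3 - 11u**2 - 396u + 396) + (8u**2 - 288)
  11u**3 - 11u**2 - 396u + 396 = ((11/8)u - 11/8)(8u**2 - 288) + (0)
Last nonzero remainder: 8u**2 - 288. Dividing through by 8 gives the monic gcd u**2 - 36.
Cancel u**2 - 36 from numerator and denominator to get the reduced form.

(4 + 3u + u**2)/(15 - 8u + u**2)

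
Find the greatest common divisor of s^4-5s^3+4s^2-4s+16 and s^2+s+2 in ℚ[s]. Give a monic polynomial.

s^2+s+2

Apply the Euclidean algorithm:
  s^4-5s^3+4s^2-4s+16 = (s^2-6s+8)(s^2+s+2) + (0)
The last nonzero remainder s^2+s+2 is already monic.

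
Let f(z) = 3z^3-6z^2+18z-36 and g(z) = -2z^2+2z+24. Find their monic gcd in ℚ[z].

By polynomial division,
  3z^3-6z^2+18z-36 = (-(3/2)z+3/2)(-2z^2+2z+24) + (51z-72)
  -2z^2+2z+24 = (-(2/51)z-14/867)(51z-72) + (6600/289)
  51z-72 = ((4913/2200)z-867/275)(6600/289) + (0)
The last nonzero remainder is the constant 6600/289, so the polynomials are coprime and gcd = 1.

1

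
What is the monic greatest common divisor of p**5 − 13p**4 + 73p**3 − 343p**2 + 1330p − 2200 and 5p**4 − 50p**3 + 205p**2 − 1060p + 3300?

p**3 − 4p**2 + 17p − 110

Apply the Euclidean algorithm:
  p**5 − 13p**4 + 73p**3 − 343p**2 + 1330p − 2200 = ((1/5)p − 3/5)(5p**4 − 50p**3 + 205p**2 − 1060p + 3300) + (2p**3 − 8p**2 + 34p − 220)
  5p**4 − 50p**3 + 205p**2 − 1060p + 3300 = ((5/2)p − 15)(2p**3 − 8p**2 + 34p − 220) + (0)
Last nonzero remainder: 2p**3 − 8p**2 + 34p − 220. Dividing through by 2 gives the monic gcd p**3 − 4p**2 + 17p − 110.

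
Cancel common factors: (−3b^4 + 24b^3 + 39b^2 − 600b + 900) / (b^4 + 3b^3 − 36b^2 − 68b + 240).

Apply the Euclidean algorithm:
  −3b^4 + 24b^3 + 39b^2 − 600b + 900 = (−3)(b^4 + 3b^3 − 36b^2 − 68b + 240) + (33b^3 − 69b^2 − 804b + 1620)
  b^4 + 3b^3 − 36b^2 − 68b + 240 = ((1/33)b + 56/363)(33b^3 − 69b^2 − 804b + 1620) + (−(120/121)b^2 + (840/121)b − 1200/121)
  33b^3 − 69b^2 − 804b + 1620 = (−(1331/40)b − 3267/20)(−(120/121)b^2 + (840/121)b − 1200/121) + (0)
Last nonzero remainder: −(120/121)b^2 + (840/121)b − 1200/121. Dividing through by −120/121 gives the monic gcd b^2 − 7b + 10.
Cancel b^2 − 7b + 10 from numerator and denominator to get the reduced form.

(−3b^2 + 3b + 90)/(b^2 + 10b + 24)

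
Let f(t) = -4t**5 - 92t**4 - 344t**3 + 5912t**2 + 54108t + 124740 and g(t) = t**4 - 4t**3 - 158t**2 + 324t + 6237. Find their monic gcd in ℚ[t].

By polynomial division,
  -4t**5 - 92t**4 - 344t**3 + 5912t**2 + 54108t + 124740 = (-4t - 108)(t**4 - 4t**3 - 158t**2 + 324t + 6237) + (-1408t**3 - 9856t**2 + 114048t + 798336)
  t**4 - 4t**3 - 158t**2 + 324t + 6237 = (-(1/1408)t + 1/128)(-1408t**3 - 9856t**2 + 114048t + 798336) + (0)
Last nonzero remainder: -1408t**3 - 9856t**2 + 114048t + 798336. Dividing through by -1408 gives the monic gcd t**3 + 7t**2 - 81t - 567.

t**3 + 7t**2 - 81t - 567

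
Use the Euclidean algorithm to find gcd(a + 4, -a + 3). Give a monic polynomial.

1

Apply the Euclidean algorithm:
  a + 4 = (-1)(-a + 3) + (7)
  -a + 3 = (-(1/7)a + 3/7)(7) + (0)
The last nonzero remainder is the constant 7, so the polynomials are coprime and gcd = 1.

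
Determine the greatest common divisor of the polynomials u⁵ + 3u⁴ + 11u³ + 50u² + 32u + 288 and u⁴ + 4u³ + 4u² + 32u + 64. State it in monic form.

u³ + 2u² + 32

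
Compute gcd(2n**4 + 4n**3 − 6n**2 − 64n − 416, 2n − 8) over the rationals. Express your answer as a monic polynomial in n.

Apply the Euclidean algorithm:
  2n**4 + 4n**3 − 6n**2 − 64n − 416 = (n**3 + 6n**2 + 21n + 52)(2n − 8) + (0)
Last nonzero remainder: 2n − 8. Dividing through by 2 gives the monic gcd n − 4.

n − 4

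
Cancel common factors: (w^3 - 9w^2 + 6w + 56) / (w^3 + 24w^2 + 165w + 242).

(w^2 - 11w + 28)/(w^2 + 22w + 121)

Apply the Euclidean algorithm:
  w^3 - 9w^2 + 6w + 56 = (w^3 + 24w^2 + 165w + 242) + (-33w^2 - 159w - 186)
  w^3 + 24w^2 + 165w + 242 = (-(1/33)w - 211/363)(-33w^2 - 159w - 186) + ((8100/121)w + 16200/121)
  -33w^2 - 159w - 186 = (-(1331/2700)w - 3751/2700)((8100/121)w + 16200/121) + (0)
Last nonzero remainder: (8100/121)w + 16200/121. Dividing through by 8100/121 gives the monic gcd w + 2.
Cancel w + 2 from numerator and denominator to get the reduced form.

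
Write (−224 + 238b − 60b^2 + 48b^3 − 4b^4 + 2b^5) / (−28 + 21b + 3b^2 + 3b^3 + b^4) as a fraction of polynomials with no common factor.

Repeated division with remainder:
  2b^5 − 4b^4 + 48b^3 − 60b^2 + 238b − 224 = (2b − 10)(b^4 + 3b^3 + 3b^2 + 21b − 28) + (72b^3 − 72b^2 + 504b − 504)
  b^4 + 3b^3 + 3b^2 + 21b − 28 = ((1/72)b + 1/18)(72b^3 − 72b^2 + 504b − 504) + (0)
Last nonzero remainder: 72b^3 − 72b^2 + 504b − 504. Dividing through by 72 gives the monic gcd b^3 − b^2 + 7b − 7.
Cancel b^3 − b^2 + 7b − 7 from numerator and denominator to get the reduced form.

(32 − 2b + 2b^2)/(4 + b)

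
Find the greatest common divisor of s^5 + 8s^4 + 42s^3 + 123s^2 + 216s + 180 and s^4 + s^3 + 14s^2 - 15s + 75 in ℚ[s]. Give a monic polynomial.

s^2 + 3s + 15

Euclidean algorithm in ℚ[s]:
  s^5 + 8s^4 + 42s^3 + 123s^2 + 216s + 180 = (s + 7)(s^4 + s^3 + 14s^2 - 15s + 75) + (21s^3 + 40s^2 + 246s - 345)
  s^4 + s^3 + 14s^2 - 15s + 75 = ((1/21)s - 19/441)(21s^3 + 40s^2 + 246s - 345) + ((1768/441)s^2 + (1768/147)s + 8840/147)
  21s^3 + 40s^2 + 246s - 345 = ((9261/1768)s - 10143/1768)((1768/441)s^2 + (1768/147)s + 8840/147) + (0)
Last nonzero remainder: (1768/441)s^2 + (1768/147)s + 8840/147. Dividing through by 1768/441 gives the monic gcd s^2 + 3s + 15.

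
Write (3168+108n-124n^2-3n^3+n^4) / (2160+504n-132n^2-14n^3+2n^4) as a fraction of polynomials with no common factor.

(-88-3n+n^2)/(-60-14n+2n^2)

Euclidean algorithm in ℚ[n]:
  n^4-3n^3-124n^2+108n+3168 = (1/2)(2n^4-14n^3-132n^2+504n+2160) + (4n^3-58n^2-144n+2088)
  2n^4-14n^3-132n^2+504n+2160 = ((1/2)n+15/4)(4n^3-58n^2-144n+2088) + ((315/2)n^2-5670)
  4n^3-58n^2-144n+2088 = ((8/315)n-116/315)((315/2)n^2-5670) + (0)
Last nonzero remainder: (315/2)n^2-5670. Dividing through by 315/2 gives the monic gcd n^2-36.
Cancel n^2-36 from numerator and denominator to get the reduced form.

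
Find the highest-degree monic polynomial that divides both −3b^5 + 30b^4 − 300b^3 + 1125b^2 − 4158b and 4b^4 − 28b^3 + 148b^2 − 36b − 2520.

b^2 − 5b + 42

Apply the Euclidean algorithm:
  −3b^5 + 30b^4 − 300b^3 + 1125b^2 − 4158b = (−(3/4)b + 9/4)(4b^4 − 28b^3 + 148b^2 − 36b − 2520) + (−126b^3 + 765b^2 − 5967b + 5670)
  4b^4 − 28b^3 + 148b^2 − 36b − 2520 = (−(2/63)b + 13/441)(−126b^3 + 765b^2 − 5967b + 5670) + (−(3135/49)b^2 + (15675/49)b − 18810/7)
  −126b^3 + 765b^2 − 5967b + 5670 = ((2058/1045)b − 441/209)(−(3135/49)b^2 + (15675/49)b − 18810/7) + (0)
Last nonzero remainder: −(3135/49)b^2 + (15675/49)b − 18810/7. Dividing through by −3135/49 gives the monic gcd b^2 − 5b + 42.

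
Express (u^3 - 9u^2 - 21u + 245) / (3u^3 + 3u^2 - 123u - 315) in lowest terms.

(u - 7)/(3u + 9)

Euclidean algorithm in ℚ[u]:
  u^3 - 9u^2 - 21u + 245 = (1/3)(3u^3 + 3u^2 - 123u - 315) + (-10u^2 + 20u + 350)
  3u^3 + 3u^2 - 123u - 315 = (-(3/10)u - 9/10)(-10u^2 + 20u + 350) + (0)
Last nonzero remainder: -10u^2 + 20u + 350. Dividing through by -10 gives the monic gcd u^2 - 2u - 35.
Cancel u^2 - 2u - 35 from numerator and denominator to get the reduced form.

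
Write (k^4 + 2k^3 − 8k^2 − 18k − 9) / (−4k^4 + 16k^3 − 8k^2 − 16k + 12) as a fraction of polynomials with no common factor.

(−k^2 − 4k − 3)/(4k^2 − 8k + 4)

Euclidean algorithm in ℚ[k]:
  k^4 + 2k^3 − 8k^2 − 18k − 9 = (−1/4)(−4k^4 + 16k^3 − 8k^2 − 16k + 12) + (6k^3 − 10k^2 − 22k − 6)
  −4k^4 + 16k^3 − 8k^2 − 16k + 12 = (−(2/3)k + 14/9)(6k^3 − 10k^2 − 22k − 6) + (−(64/9)k^2 + (128/9)k + 64/3)
  6k^3 − 10k^2 − 22k − 6 = (−(27/32)k − 9/32)(−(64/9)k^2 + (128/9)k + 64/3) + (0)
Last nonzero remainder: −(64/9)k^2 + (128/9)k + 64/3. Dividing through by −64/9 gives the monic gcd k^2 − 2k − 3.
Cancel k^2 − 2k − 3 from numerator and denominator to get the reduced form.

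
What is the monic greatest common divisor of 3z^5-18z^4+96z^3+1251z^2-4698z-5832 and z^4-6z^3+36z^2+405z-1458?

z^3-3z^2+27z+486

By polynomial division,
  3z^5-18z^4+96z^3+1251z^2-4698z-5832 = (3z)(z^4-6z^3+36z^2+405z-1458) + (-12z^3+36z^2-324z-5832)
  z^4-6z^3+36z^2+405z-1458 = (-(1/12)z+1/4)(-12z^3+36z^2-324z-5832) + (0)
Last nonzero remainder: -12z^3+36z^2-324z-5832. Dividing through by -12 gives the monic gcd z^3-3z^2+27z+486.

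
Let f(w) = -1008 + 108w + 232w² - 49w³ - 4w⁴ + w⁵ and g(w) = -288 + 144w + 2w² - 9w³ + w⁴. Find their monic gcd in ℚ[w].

Euclidean algorithm in ℚ[w]:
  w⁵ - 4w⁴ - 49w³ + 232w² + 108w - 1008 = (w + 5)(w⁴ - 9w³ + 2w² + 144w - 288) + (-6w³ + 78w² - 324w + 432)
  w⁴ - 9w³ + 2w² + 144w - 288 = (-(1/6)w - 2/3)(-6w³ + 78w² - 324w + 432) + (0)
Last nonzero remainder: -6w³ + 78w² - 324w + 432. Dividing through by -6 gives the monic gcd w³ - 13w² + 54w - 72.

-72 + 54w - 13w² + w³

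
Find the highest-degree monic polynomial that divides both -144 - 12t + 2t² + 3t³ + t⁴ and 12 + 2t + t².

By polynomial division,
  t⁴ + 3t³ + 2t² - 12t - 144 = (t² + t - 12)(t² + 2t + 12) + (0)
The last nonzero remainder t² + 2t + 12 is already monic.

12 + 2t + t²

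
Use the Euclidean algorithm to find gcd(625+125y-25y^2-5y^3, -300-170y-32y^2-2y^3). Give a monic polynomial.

25+10y+y^2

Apply the Euclidean algorithm:
  -5y^3-25y^2+125y+625 = (5/2)(-2y^3-32y^2-170y-300) + (55y^2+550y+1375)
  -2y^3-32y^2-170y-300 = (-(2/55)y-12/55)(55y^2+550y+1375) + (0)
Last nonzero remainder: 55y^2+550y+1375. Dividing through by 55 gives the monic gcd y^2+10y+25.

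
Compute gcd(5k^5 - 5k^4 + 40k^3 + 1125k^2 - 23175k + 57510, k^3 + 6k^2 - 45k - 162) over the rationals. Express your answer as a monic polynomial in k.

k^2 + 3k - 54

Euclidean algorithm in ℚ[k]:
  5k^5 - 5k^4 + 40k^3 + 1125k^2 - 23175k + 57510 = (5k^2 - 35k + 475)(k^3 + 6k^2 - 45k - 162) + (-2490k^2 - 7470k + 134460)
  k^3 + 6k^2 - 45k - 162 = (-(1/2490)k - 1/830)(-2490k^2 - 7470k + 134460) + (0)
Last nonzero remainder: -2490k^2 - 7470k + 134460. Dividing through by -2490 gives the monic gcd k^2 + 3k - 54.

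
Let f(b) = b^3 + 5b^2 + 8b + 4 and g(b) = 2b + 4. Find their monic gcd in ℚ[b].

b + 2

By polynomial division,
  b^3 + 5b^2 + 8b + 4 = ((1/2)b^2 + (3/2)b + 1)(2b + 4) + (0)
Last nonzero remainder: 2b + 4. Dividing through by 2 gives the monic gcd b + 2.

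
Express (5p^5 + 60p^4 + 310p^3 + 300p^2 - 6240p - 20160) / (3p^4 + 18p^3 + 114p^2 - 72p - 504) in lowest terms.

(5p^3 + 30p^2 - 80p - 480)/(3p^2 - 12)

By polynomial division,
  5p^5 + 60p^4 + 310p^3 + 300p^2 - 6240p - 20160 = ((5/3)p + 10)(3p^4 + 18p^3 + 114p^2 - 72p - 504) + (-60p^3 - 720p^2 - 4680p - 15120)
  3p^4 + 18p^3 + 114p^2 - 72p - 504 = (-(1/20)p + 3/10)(-60p^3 - 720p^2 - 4680p - 15120) + (96p^2 + 576p + 4032)
  -60p^3 - 720p^2 - 4680p - 15120 = (-(5/8)p - 15/4)(96p^2 + 576p + 4032) + (0)
Last nonzero remainder: 96p^2 + 576p + 4032. Dividing through by 96 gives the monic gcd p^2 + 6p + 42.
Cancel p^2 + 6p + 42 from numerator and denominator to get the reduced form.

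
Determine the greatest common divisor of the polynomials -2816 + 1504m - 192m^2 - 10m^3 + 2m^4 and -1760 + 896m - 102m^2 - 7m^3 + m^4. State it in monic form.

Repeated division with remainder:
  2m^4 - 10m^3 - 192m^2 + 1504m - 2816 = (2)(m^4 - 7m^3 - 102m^2 + 896m - 1760) + (4m^3 + 12m^2 - 288m + 704)
  m^4 - 7m^3 - 102m^2 + 896m - 1760 = ((1/4)m - 5/2)(4m^3 + 12m^2 - 288m + 704) + (0)
Last nonzero remainder: 4m^3 + 12m^2 - 288m + 704. Dividing through by 4 gives the monic gcd m^3 + 3m^2 - 72m + 176.

176 - 72m + 3m^2 + m^3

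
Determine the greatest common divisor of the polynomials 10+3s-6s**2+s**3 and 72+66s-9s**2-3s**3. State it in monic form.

Repeated division with remainder:
  s**3-6s**2+3s+10 = (-1/3)(-3s**3-9s**2+66s+72) + (-9s**2+25s+34)
  -3s**3-9s**2+66s+72 = ((1/3)s+52/27)(-9s**2+25s+34) + ((176/27)s+176/27)
  -9s**2+25s+34 = (-(243/176)s+459/88)((176/27)s+176/27) + (0)
Last nonzero remainder: (176/27)s+176/27. Dividing through by 176/27 gives the monic gcd s+1.

1+s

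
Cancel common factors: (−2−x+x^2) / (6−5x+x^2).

(1+x)/(−3+x)

Repeated division with remainder:
  x^2−x−2 = (x^2−5x+6) + (4x−8)
  x^2−5x+6 = ((1/4)x−3/4)(4x−8) + (0)
Last nonzero remainder: 4x−8. Dividing through by 4 gives the monic gcd x−2.
Cancel x−2 from numerator and denominator to get the reduced form.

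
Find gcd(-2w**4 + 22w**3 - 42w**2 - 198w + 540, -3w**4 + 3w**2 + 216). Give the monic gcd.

Repeated division with remainder:
  -2w**4 + 22w**3 - 42w**2 - 198w + 540 = (2/3)(-3w**4 + 3w**2 + 216) + (22w**3 - 44w**2 - 198w + 396)
  -3w**4 + 3w**2 + 216 = (-(3/22)w - 3/11)(22w**3 - 44w**2 - 198w + 396) + (-36w**2 + 324)
  22w**3 - 44w**2 - 198w + 396 = (-(11/18)w + 11/9)(-36w**2 + 324) + (0)
Last nonzero remainder: -36w**2 + 324. Dividing through by -36 gives the monic gcd w**2 - 9.

w**2 - 9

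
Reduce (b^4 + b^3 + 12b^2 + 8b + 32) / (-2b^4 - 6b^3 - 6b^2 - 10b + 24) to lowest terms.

Euclidean algorithm in ℚ[b]:
  b^4 + b^3 + 12b^2 + 8b + 32 = (-1/2)(-2b^4 - 6b^3 - 6b^2 - 10b + 24) + (-2b^3 + 9b^2 + 3b + 44)
  -2b^4 - 6b^3 - 6b^2 - 10b + 24 = (b + 15/2)(-2b^3 + 9b^2 + 3b + 44) + (-(153/2)b^2 - (153/2)b - 306)
  -2b^3 + 9b^2 + 3b + 44 = ((4/153)b - 22/153)(-(153/2)b^2 - (153/2)b - 306) + (0)
Last nonzero remainder: -(153/2)b^2 - (153/2)b - 306. Dividing through by -153/2 gives the monic gcd b^2 + b + 4.
Cancel b^2 + b + 4 from numerator and denominator to get the reduced form.

(-b^2 - 8)/(2b^2 + 4b - 6)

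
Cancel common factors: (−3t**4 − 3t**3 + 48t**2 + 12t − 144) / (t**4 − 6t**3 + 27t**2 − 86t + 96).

By polynomial division,
  −3t**4 − 3t**3 + 48t**2 + 12t − 144 = (−3)(t**4 − 6t**3 + 27t**2 − 86t + 96) + (−21t**3 + 129t**2 − 246t + 144)
  t**4 − 6t**3 + 27t**2 − 86t + 96 = (−(1/21)t − 1/147)(−21t**3 + 129t**2 − 246t + 144) + ((792/49)t**2 − (3960/49)t + 4752/49)
  −21t**3 + 129t**2 − 246t + 144 = (−(343/264)t + 49/33)((792/49)t**2 − (3960/49)t + 4752/49) + (0)
Last nonzero remainder: (792/49)t**2 − (3960/49)t + 4752/49. Dividing through by 792/49 gives the monic gcd t**2 − 5t + 6.
Cancel t**2 − 5t + 6 from numerator and denominator to get the reduced form.

(−3t**2 − 18t − 24)/(t**2 − t + 16)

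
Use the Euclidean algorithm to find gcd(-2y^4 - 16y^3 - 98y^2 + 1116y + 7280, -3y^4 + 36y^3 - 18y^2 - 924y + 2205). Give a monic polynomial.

y^2 - 2y - 35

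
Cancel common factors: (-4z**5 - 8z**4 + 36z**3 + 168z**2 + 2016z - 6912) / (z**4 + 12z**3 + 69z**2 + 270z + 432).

(-4z**2 + 28z - 48)/(z + 3)

Repeated division with remainder:
  -4z**5 - 8z**4 + 36z**3 + 168z**2 + 2016z - 6912 = (-4z + 40)(z**4 + 12z**3 + 69z**2 + 270z + 432) + (-168z**3 - 1512z**2 - 7056z - 24192)
  z**4 + 12z**3 + 69z**2 + 270z + 432 = (-(1/168)z - 1/56)(-168z**3 - 1512z**2 - 7056z - 24192) + (0)
Last nonzero remainder: -168z**3 - 1512z**2 - 7056z - 24192. Dividing through by -168 gives the monic gcd z**3 + 9z**2 + 42z + 144.
Cancel z**3 + 9z**2 + 42z + 144 from numerator and denominator to get the reduced form.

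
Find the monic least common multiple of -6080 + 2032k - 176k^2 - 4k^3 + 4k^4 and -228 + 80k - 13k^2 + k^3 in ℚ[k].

By polynomial division,
  4k^4 - 4k^3 - 176k^2 + 2032k - 6080 = (4k + 48)(k^3 - 13k^2 + 80k - 228) + (128k^2 - 896k + 4864)
  k^3 - 13k^2 + 80k - 228 = ((1/128)k - 3/64)(128k^2 - 896k + 4864) + (0)
Last nonzero remainder: 128k^2 - 896k + 4864. Dividing through by 128 gives the monic gcd k^2 - 7k + 38.
Then lcm(f, g) = f·g / gcd(f, g); expanding and making the result monic gives the answer.

9120 - 4568k + 772k^2 - 38k^3 - 7k^4 + k^5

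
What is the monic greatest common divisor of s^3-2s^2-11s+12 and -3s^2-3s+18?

s+3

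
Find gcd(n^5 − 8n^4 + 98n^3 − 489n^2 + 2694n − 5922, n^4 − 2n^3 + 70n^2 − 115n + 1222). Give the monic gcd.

Apply the Euclidean algorithm:
  n^5 − 8n^4 + 98n^3 − 489n^2 + 2694n − 5922 = (n − 6)(n^4 − 2n^3 + 70n^2 − 115n + 1222) + (16n^3 + 46n^2 + 782n + 1410)
  n^4 − 2n^3 + 70n^2 − 115n + 1222 = ((1/16)n − 39/128)(16n^3 + 46n^2 + 782n + 1410) + ((2249/64)n^2 + (2249/64)n + 105703/64)
  16n^3 + 46n^2 + 782n + 1410 = ((1024/2249)n + 1920/2249)((2249/64)n^2 + (2249/64)n + 105703/64) + (0)
Last nonzero remainder: (2249/64)n^2 + (2249/64)n + 105703/64. Dividing through by 2249/64 gives the monic gcd n^2 + n + 47.

n^2 + n + 47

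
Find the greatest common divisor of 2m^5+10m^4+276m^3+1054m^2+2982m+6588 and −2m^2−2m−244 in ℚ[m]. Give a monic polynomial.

Repeated division with remainder:
  2m^5+10m^4+276m^3+1054m^2+2982m+6588 = (−m^3−4m^2−12m−27)(−2m^2−2m−244) + (0)
Last nonzero remainder: −2m^2−2m−244. Dividing through by −2 gives the monic gcd m^2+m+122.

m^2+m+122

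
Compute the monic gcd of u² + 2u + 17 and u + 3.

Repeated division with remainder:
  u² + 2u + 17 = (u - 1)(u + 3) + (20)
  u + 3 = ((1/20)u + 3/20)(20) + (0)
The last nonzero remainder is the constant 20, so the polynomials are coprime and gcd = 1.

1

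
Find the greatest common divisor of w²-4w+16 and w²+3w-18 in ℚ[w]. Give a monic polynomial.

Repeated division with remainder:
  w²-4w+16 = (w²+3w-18) + (-7w+34)
  w²+3w-18 = (-(1/7)w-55/49)(-7w+34) + (988/49)
  -7w+34 = (-(343/988)w+833/494)(988/49) + (0)
The last nonzero remainder is the constant 988/49, so the polynomials are coprime and gcd = 1.

1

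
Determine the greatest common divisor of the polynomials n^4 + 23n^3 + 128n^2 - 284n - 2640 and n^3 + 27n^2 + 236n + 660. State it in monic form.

Repeated division with remainder:
  n^4 + 23n^3 + 128n^2 - 284n - 2640 = (n - 4)(n^3 + 27n^2 + 236n + 660) + (0)
The last nonzero remainder n^3 + 27n^2 + 236n + 660 is already monic.

n^3 + 27n^2 + 236n + 660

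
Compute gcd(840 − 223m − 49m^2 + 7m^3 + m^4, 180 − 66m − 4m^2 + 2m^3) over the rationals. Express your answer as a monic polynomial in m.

Repeated division with remainder:
  m^4 + 7m^3 − 49m^2 − 223m + 840 = ((1/2)m + 9/2)(2m^3 − 4m^2 − 66m + 180) + (2m^2 − 16m + 30)
  2m^3 − 4m^2 − 66m + 180 = (m + 6)(2m^2 − 16m + 30) + (0)
Last nonzero remainder: 2m^2 − 16m + 30. Dividing through by 2 gives the monic gcd m^2 − 8m + 15.

15 − 8m + m^2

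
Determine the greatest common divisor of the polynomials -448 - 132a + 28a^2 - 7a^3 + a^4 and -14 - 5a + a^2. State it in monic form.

-14 - 5a + a^2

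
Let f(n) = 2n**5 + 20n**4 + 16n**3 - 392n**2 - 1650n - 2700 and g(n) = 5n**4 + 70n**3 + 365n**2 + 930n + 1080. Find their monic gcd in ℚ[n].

n**3 + 10n**2 + 33n + 54

Euclidean algorithm in ℚ[n]:
  2n**5 + 20n**4 + 16n**3 - 392n**2 - 1650n - 2700 = ((2/5)n - 8/5)(5n**4 + 70n**3 + 365n**2 + 930n + 1080) + (-18n**3 - 180n**2 - 594n - 972)
  5n**4 + 70n**3 + 365n**2 + 930n + 1080 = (-(5/18)n - 10/9)(-18n**3 - 180n**2 - 594n - 972) + (0)
Last nonzero remainder: -18n**3 - 180n**2 - 594n - 972. Dividing through by -18 gives the monic gcd n**3 + 10n**2 + 33n + 54.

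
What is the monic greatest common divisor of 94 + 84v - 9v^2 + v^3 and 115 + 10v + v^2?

1

Apply the Euclidean algorithm:
  v^3 - 9v^2 + 84v + 94 = (v - 19)(v^2 + 10v + 115) + (159v + 2279)
  v^2 + 10v + 115 = ((1/159)v - 13/477)(159v + 2279) + (1594/9)
  159v + 2279 = ((1431/1594)v + 20511/1594)(1594/9) + (0)
The last nonzero remainder is the constant 1594/9, so the polynomials are coprime and gcd = 1.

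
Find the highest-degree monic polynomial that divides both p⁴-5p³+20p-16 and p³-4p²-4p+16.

p³-4p²-4p+16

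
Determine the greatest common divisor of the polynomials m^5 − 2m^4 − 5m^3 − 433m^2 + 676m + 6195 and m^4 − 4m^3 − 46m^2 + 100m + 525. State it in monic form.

m^3 − 9m^2 − m + 105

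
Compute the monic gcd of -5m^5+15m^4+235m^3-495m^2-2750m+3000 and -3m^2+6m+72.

Apply the Euclidean algorithm:
  -5m^5+15m^4+235m^3-495m^2-2750m+3000 = ((5/3)m^3-(5/3)m^2-(125/3)m+125/3)(-3m^2+6m+72) + (0)
Last nonzero remainder: -3m^2+6m+72. Dividing through by -3 gives the monic gcd m^2-2m-24.

m^2-2m-24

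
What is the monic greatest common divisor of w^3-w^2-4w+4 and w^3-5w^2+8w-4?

By polynomial division,
  w^3-w^2-4w+4 = (w^3-5w^2+8w-4) + (4w^2-12w+8)
  w^3-5w^2+8w-4 = ((1/4)w-1/2)(4w^2-12w+8) + (0)
Last nonzero remainder: 4w^2-12w+8. Dividing through by 4 gives the monic gcd w^2-3w+2.

w^2-3w+2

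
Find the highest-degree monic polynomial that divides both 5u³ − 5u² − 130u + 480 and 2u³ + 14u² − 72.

u + 6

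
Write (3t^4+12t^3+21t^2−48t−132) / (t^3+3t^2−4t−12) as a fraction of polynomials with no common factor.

Repeated division with remainder:
  3t^4+12t^3+21t^2−48t−132 = (3t+3)(t^3+3t^2−4t−12) + (24t^2−96)
  t^3+3t^2−4t−12 = ((1/24)t+1/8)(24t^2−96) + (0)
Last nonzero remainder: 24t^2−96. Dividing through by 24 gives the monic gcd t^2−4.
Cancel t^2−4 from numerator and denominator to get the reduced form.

(3t^2+12t+33)/(t+3)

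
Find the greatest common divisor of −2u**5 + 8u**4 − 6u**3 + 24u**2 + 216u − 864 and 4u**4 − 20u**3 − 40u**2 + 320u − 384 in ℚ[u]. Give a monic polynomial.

u**2 − 7u + 12

By polynomial division,
  −2u**5 + 8u**4 − 6u**3 + 24u**2 + 216u − 864 = (−(1/2)u − 1/2)(4u**4 − 20u**3 − 40u**2 + 320u − 384) + (−36u**3 + 164u**2 + 184u − 1056)
  4u**4 − 20u**3 − 40u**2 + 320u − 384 = (−(1/9)u + 4/81)(−36u**3 + 164u**2 + 184u − 1056) + (−(2240/81)u**2 + (15680/81)u − 8960/27)
  −36u**3 + 164u**2 + 184u − 1056 = ((729/560)u + 891/280)(−(2240/81)u**2 + (15680/81)u − 8960/27) + (0)
Last nonzero remainder: −(2240/81)u**2 + (15680/81)u − 8960/27. Dividing through by −2240/81 gives the monic gcd u**2 − 7u + 12.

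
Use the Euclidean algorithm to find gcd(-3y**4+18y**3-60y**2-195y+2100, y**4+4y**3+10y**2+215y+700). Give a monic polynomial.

y**3-y**2+15y+140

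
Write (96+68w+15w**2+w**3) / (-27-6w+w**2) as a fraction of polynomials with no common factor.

By polynomial division,
  w**3+15w**2+68w+96 = (w+21)(w**2-6w-27) + (221w+663)
  w**2-6w-27 = ((1/221)w-9/221)(221w+663) + (0)
Last nonzero remainder: 221w+663. Dividing through by 221 gives the monic gcd w+3.
Cancel w+3 from numerator and denominator to get the reduced form.

(32+12w+w**2)/(-9+w)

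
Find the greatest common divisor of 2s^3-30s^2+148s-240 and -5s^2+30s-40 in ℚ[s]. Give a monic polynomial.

Euclidean algorithm in ℚ[s]:
  2s^3-30s^2+148s-240 = (-(2/5)s+18/5)(-5s^2+30s-40) + (24s-96)
  -5s^2+30s-40 = (-(5/24)s+5/12)(24s-96) + (0)
Last nonzero remainder: 24s-96. Dividing through by 24 gives the monic gcd s-4.

s-4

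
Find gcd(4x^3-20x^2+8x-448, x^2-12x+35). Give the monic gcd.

Repeated division with remainder:
  4x^3-20x^2+8x-448 = (4x+28)(x^2-12x+35) + (204x-1428)
  x^2-12x+35 = ((1/204)x-5/204)(204x-1428) + (0)
Last nonzero remainder: 204x-1428. Dividing through by 204 gives the monic gcd x-7.

x-7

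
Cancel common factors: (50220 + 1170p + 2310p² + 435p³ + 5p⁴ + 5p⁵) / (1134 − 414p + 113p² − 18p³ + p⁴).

(2790 + 375p + 15p² + 5p³)/(63 − 16p + p²)

Euclidean algorithm in ℚ[p]:
  5p⁵ + 5p⁴ + 435p³ + 2310p² + 1170p + 50220 = (5p + 95)(p⁴ − 18p³ + 113p² − 414p + 1134) + (1580p³ − 6355p² + 34830p − 57510)
  p⁴ − 18p³ + 113p² − 414p + 1134 = ((1/1580)p − 4417/499280)(1580p³ − 6355p² + 34830p − 57510) + ((3468465/99856)p² − (3468465/49928)p + 31216185/49928)
  1580p³ − 6355p² + 34830p − 57510 = ((31554496/693693)p − 7089776/77077)((3468465/99856)p² − (3468465/49928)p + 31216185/49928) + (0)
Last nonzero remainder: (3468465/99856)p² − (3468465/49928)p + 31216185/49928. Dividing through by 3468465/99856 gives the monic gcd p² − 2p + 18.
Cancel p² − 2p + 18 from numerator and denominator to get the reduced form.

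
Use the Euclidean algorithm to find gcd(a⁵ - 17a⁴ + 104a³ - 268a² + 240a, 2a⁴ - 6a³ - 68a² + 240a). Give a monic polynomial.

Repeated division with remainder:
  a⁵ - 17a⁴ + 104a³ - 268a² + 240a = ((1/2)a - 7)(2a⁴ - 6a³ - 68a² + 240a) + (96a³ - 864a² + 1920a)
  2a⁴ - 6a³ - 68a² + 240a = ((1/48)a + 1/8)(96a³ - 864a² + 1920a) + (0)
Last nonzero remainder: 96a³ - 864a² + 1920a. Dividing through by 96 gives the monic gcd a³ - 9a² + 20a.

a³ - 9a² + 20a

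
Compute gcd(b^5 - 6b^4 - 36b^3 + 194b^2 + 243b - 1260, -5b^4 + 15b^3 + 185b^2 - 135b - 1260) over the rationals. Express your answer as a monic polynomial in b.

Apply the Euclidean algorithm:
  b^5 - 6b^4 - 36b^3 + 194b^2 + 243b - 1260 = (-(1/5)b + 3/5)(-5b^4 + 15b^3 + 185b^2 - 135b - 1260) + (-8b^3 + 56b^2 + 72b - 504)
  -5b^4 + 15b^3 + 185b^2 - 135b - 1260 = ((5/8)b + 5/2)(-8b^3 + 56b^2 + 72b - 504) + (0)
Last nonzero remainder: -8b^3 + 56b^2 + 72b - 504. Dividing through by -8 gives the monic gcd b^3 - 7b^2 - 9b + 63.

b^3 - 7b^2 - 9b + 63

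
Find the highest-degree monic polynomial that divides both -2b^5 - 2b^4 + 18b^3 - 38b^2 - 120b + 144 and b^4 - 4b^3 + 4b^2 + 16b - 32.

Repeated division with remainder:
  -2b^5 - 2b^4 + 18b^3 - 38b^2 - 120b + 144 = (-2b - 10)(b^4 - 4b^3 + 4b^2 + 16b - 32) + (-14b^3 + 34b^2 - 24b - 176)
  b^4 - 4b^3 + 4b^2 + 16b - 32 = (-(1/14)b + 11/98)(-14b^3 + 34b^2 - 24b - 176) + (-(75/49)b^2 + (300/49)b - 600/49)
  -14b^3 + 34b^2 - 24b - 176 = ((686/75)b + 1078/75)(-(75/49)b^2 + (300/49)b - 600/49) + (0)
Last nonzero remainder: -(75/49)b^2 + (300/49)b - 600/49. Dividing through by -75/49 gives the monic gcd b^2 - 4b + 8.

b^2 - 4b + 8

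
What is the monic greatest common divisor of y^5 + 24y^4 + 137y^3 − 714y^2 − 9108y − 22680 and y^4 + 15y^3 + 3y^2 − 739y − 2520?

y^2 + 2y − 63

Euclidean algorithm in ℚ[y]:
  y^5 + 24y^4 + 137y^3 − 714y^2 − 9108y − 22680 = (y + 9)(y^4 + 15y^3 + 3y^2 − 739y − 2520) + (−y^3 − 2y^2 + 63y)
  y^4 + 15y^3 + 3y^2 − 739y − 2520 = (−y − 13)(−y^3 − 2y^2 + 63y) + (40y^2 + 80y − 2520)
  −y^3 − 2y^2 + 63y = (−(1/40)y)(40y^2 + 80y − 2520) + (0)
Last nonzero remainder: 40y^2 + 80y − 2520. Dividing through by 40 gives the monic gcd y^2 + 2y − 63.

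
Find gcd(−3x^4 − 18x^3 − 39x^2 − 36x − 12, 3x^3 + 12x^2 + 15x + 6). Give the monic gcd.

x^3 + 4x^2 + 5x + 2

Repeated division with remainder:
  −3x^4 − 18x^3 − 39x^2 − 36x − 12 = (−x − 2)(3x^3 + 12x^2 + 15x + 6) + (0)
Last nonzero remainder: 3x^3 + 12x^2 + 15x + 6. Dividing through by 3 gives the monic gcd x^3 + 4x^2 + 5x + 2.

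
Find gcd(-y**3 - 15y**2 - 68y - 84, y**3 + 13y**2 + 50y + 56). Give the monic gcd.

y**2 + 9y + 14

By polynomial division,
  -y**3 - 15y**2 - 68y - 84 = (-1)(y**3 + 13y**2 + 50y + 56) + (-2y**2 - 18y - 28)
  y**3 + 13y**2 + 50y + 56 = (-(1/2)y - 2)(-2y**2 - 18y - 28) + (0)
Last nonzero remainder: -2y**2 - 18y - 28. Dividing through by -2 gives the monic gcd y**2 + 9y + 14.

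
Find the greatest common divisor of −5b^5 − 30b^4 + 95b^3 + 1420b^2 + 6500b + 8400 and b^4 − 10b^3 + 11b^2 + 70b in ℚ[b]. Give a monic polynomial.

Repeated division with remainder:
  −5b^5 − 30b^4 + 95b^3 + 1420b^2 + 6500b + 8400 = (−5b − 80)(b^4 − 10b^3 + 11b^2 + 70b) + (−650b^3 + 2650b^2 + 12100b + 8400)
  b^4 − 10b^3 + 11b^2 + 70b = (−(1/650)b + 77/8450)(−650b^3 + 2650b^2 + 12100b + 8400) + ((924/169)b^2 − (4620/169)b − 12936/169)
  −650b^3 + 2650b^2 + 12100b + 8400 = (−(54925/462)b − 8450/77)((924/169)b^2 − (4620/169)b − 12936/169) + (0)
Last nonzero remainder: (924/169)b^2 − (4620/169)b − 12936/169. Dividing through by 924/169 gives the monic gcd b^2 − 5b − 14.

b^2 − 5b − 14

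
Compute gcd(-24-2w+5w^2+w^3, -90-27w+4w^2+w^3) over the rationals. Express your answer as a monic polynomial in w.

3+w

Apply the Euclidean algorithm:
  w^3+5w^2-2w-24 = (w^3+4w^2-27w-90) + (w^2+25w+66)
  w^3+4w^2-27w-90 = (w-21)(w^2+25w+66) + (432w+1296)
  w^2+25w+66 = ((1/432)w+11/216)(432w+1296) + (0)
Last nonzero remainder: 432w+1296. Dividing through by 432 gives the monic gcd w+3.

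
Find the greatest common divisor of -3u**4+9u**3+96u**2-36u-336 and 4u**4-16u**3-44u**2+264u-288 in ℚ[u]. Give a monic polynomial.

Repeated division with remainder:
  -3u**4+9u**3+96u**2-36u-336 = (-3/4)(4u**4-16u**3-44u**2+264u-288) + (-3u**3+63u**2+162u-552)
  4u**4-16u**3-44u**2+264u-288 = (-(4/3)u-68/3)(-3u**3+63u**2+162u-552) + (1600u**2+3200u-12800)
  -3u**3+63u**2+162u-552 = (-(3/1600)u+69/1600)(1600u**2+3200u-12800) + (0)
Last nonzero remainder: 1600u**2+3200u-12800. Dividing through by 1600 gives the monic gcd u**2+2u-8.

u**2+2u-8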